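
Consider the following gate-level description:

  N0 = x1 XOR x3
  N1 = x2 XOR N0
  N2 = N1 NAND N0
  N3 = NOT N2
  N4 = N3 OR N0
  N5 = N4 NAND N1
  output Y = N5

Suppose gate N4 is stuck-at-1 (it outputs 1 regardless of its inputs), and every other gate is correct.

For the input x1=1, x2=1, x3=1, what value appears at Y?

Propagate with N4 forced: N0=0, N1=1, N2=1, N3=0, N4=1 [stuck-at-1], N5=0.
So Y = 0. (Without the fault it would be 1.)

0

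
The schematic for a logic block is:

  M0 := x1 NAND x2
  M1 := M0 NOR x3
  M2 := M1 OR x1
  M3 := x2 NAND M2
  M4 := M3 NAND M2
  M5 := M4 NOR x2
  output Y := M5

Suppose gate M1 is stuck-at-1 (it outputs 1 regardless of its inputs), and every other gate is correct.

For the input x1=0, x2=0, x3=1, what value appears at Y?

1

Propagate with M1 forced: M0=1, M1=1 [stuck-at-1], M2=1, M3=1, M4=0, M5=1.
So Y = 1. (Without the fault it would be 0.)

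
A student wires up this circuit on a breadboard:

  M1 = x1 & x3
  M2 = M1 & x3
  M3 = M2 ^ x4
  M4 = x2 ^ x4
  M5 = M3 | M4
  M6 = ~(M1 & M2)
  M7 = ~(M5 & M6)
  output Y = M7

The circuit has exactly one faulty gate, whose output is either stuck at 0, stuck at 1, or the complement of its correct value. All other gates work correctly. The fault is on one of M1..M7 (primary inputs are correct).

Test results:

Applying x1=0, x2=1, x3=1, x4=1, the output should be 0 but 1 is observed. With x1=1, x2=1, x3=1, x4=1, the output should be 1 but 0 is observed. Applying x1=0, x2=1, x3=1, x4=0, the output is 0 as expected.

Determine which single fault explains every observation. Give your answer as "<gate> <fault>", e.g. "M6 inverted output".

M2 inverted output

Fault-free values for test 1 (x1=0, x2=1, x3=1, x4=1): M1=0, M2=0, M3=1, M4=0, M5=1, M6=1, M7=0, giving Y=0. Observed 1.
Test 1: faults giving observed 1 are {M1 stuck-at-1, M1 inverted output, M2 stuck-at-1, M2 inverted output, M3 stuck-at-0, M3 inverted output, M5 stuck-at-0, M5 inverted output, M6 stuck-at-0, M6 inverted output, M7 stuck-at-1, M7 inverted output}.
Test 2 (x1=1, x2=1, x3=1, x4=1): fault-free M1=1, M2=1, M3=0, M4=0, M5=0, M6=0, M7=1 → 1; observed 0. Eliminates M1 stuck-at-1, M2 stuck-at-1, M3 stuck-at-0, M3 inverted output, M5 stuck-at-0, M5 inverted output, M6 stuck-at-0, M6 inverted output, M7 stuck-at-1.
Test 3 (x1=0, x2=1, x3=1, x4=0): fault-free M1=0, M2=0, M3=0, M4=1, M5=1, M6=1, M7=0 → 0; observed 0. Eliminates M1 inverted output, M7 inverted output.
Only M2 inverted output is consistent with every test.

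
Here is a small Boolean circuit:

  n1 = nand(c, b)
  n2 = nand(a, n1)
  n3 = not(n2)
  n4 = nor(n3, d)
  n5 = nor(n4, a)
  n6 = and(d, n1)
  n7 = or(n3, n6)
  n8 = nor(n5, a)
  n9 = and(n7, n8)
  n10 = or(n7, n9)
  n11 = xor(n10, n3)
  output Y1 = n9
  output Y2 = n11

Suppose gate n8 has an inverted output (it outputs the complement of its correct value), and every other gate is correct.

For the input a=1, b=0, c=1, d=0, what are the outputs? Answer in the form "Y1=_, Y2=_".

Y1=1, Y2=0

Propagate with n8 forced: n1=1, n2=0, n3=1, n4=0, n5=0, n6=0, n7=1, n8=1 [inverted output], n9=1, n10=1, n11=0.
So the outputs are Y1=1, Y2=0. (Without the fault they would be Y1=0, Y2=0.)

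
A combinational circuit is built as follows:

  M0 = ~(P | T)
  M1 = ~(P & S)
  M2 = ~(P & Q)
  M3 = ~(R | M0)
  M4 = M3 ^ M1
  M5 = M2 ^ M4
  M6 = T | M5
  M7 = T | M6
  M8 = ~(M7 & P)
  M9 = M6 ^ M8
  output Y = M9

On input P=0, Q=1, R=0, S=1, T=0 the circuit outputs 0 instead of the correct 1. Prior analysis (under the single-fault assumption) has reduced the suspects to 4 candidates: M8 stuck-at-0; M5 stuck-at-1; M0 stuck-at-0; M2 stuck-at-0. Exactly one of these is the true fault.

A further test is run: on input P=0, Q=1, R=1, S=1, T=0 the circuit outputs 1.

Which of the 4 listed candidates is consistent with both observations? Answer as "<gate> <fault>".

M0 stuck-at-0

Evaluate each candidate on input P=0, Q=1, R=1, S=1, T=0:
  M8 stuck-at-0: M0=1, M1=1, M2=1, M3=0, M4=1, M5=0, M6=0, M7=0, M8=0 [stuck-at-0], M9=0 → 0 — eliminated
  M5 stuck-at-1: M0=1, M1=1, M2=1, M3=0, M4=1, M5=1 [stuck-at-1], M6=1, M7=1, M8=1, M9=0 → 0 — eliminated
  M0 stuck-at-0: M0=0 [stuck-at-0], M1=1, M2=1, M3=0, M4=1, M5=0, M6=0, M7=0, M8=1, M9=1 → 1 — matches
  M2 stuck-at-0: M0=1, M1=1, M2=0 [stuck-at-0], M3=0, M4=1, M5=1, M6=1, M7=1, M8=1, M9=0 → 0 — eliminated
Only M0 stuck-at-0 reproduces the observed 1.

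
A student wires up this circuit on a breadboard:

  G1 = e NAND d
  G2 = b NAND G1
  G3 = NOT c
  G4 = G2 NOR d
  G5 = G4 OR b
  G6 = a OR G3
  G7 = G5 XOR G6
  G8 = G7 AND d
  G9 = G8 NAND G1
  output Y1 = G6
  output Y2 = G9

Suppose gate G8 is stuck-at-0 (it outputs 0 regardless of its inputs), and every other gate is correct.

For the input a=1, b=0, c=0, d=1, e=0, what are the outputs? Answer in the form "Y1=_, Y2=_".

Propagate with G8 forced: G1=1, G2=1, G3=1, G4=0, G5=0, G6=1, G7=1, G8=0 [stuck-at-0], G9=1.
So the outputs are Y1=1, Y2=1. (Without the fault they would be Y1=1, Y2=0.)

Y1=1, Y2=1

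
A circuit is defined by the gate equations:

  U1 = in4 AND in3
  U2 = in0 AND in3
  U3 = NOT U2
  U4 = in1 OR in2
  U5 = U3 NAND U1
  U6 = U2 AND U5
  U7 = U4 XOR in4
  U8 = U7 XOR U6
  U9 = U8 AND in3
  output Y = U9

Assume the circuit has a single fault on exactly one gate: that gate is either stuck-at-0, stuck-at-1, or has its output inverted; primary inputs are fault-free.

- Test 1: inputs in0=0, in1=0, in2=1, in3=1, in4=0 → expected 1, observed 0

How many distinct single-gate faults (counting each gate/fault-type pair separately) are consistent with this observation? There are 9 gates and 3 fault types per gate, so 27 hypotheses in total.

12

Fault-free: U1=0, U2=0, U3=1, U4=1, U5=1, U6=0, U7=1, U8=1, U9=1 → 1. Observed 0.
  U1: none of the 3 fault types match ✗
  U2: stuck-at-1, inverted output ✓; others ✗
  U3: none of the 3 fault types match ✗
  U4: stuck-at-0, inverted output ✓; others ✗
  U5: none of the 3 fault types match ✗
  U6: stuck-at-1, inverted output ✓; others ✗
  U7: stuck-at-0, inverted output ✓; others ✗
  U8: stuck-at-0, inverted output ✓; others ✗
  U9: stuck-at-0, inverted output ✓; others ✗
Consistent faults: {U2 stuck-at-1, U2 inverted output, U4 stuck-at-0, U4 inverted output, U6 stuck-at-1, U6 inverted output, U7 stuck-at-0, U7 inverted output, U8 stuck-at-0, U8 inverted output, U9 stuck-at-0, U9 inverted output} — 12 in all.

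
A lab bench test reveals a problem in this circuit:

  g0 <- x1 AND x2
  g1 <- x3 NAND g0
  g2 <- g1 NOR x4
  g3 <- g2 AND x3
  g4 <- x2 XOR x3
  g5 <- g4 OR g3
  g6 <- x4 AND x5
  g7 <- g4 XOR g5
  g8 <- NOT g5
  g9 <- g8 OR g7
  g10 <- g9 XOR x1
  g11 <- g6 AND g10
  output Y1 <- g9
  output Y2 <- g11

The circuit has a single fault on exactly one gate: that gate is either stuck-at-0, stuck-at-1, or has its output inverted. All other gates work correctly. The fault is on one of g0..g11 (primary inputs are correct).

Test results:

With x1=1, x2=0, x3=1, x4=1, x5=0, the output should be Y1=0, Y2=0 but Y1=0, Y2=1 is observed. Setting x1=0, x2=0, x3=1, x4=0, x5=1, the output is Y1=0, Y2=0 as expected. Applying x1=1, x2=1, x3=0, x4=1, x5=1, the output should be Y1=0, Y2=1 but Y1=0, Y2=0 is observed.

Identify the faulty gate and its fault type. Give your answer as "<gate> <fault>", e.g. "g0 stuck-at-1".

g6 inverted output

Fault-free values for test 1 (x1=1, x2=0, x3=1, x4=1, x5=0): g0=0, g1=1, g2=0, g3=0, g4=1, g5=1, g6=0, g7=0, g8=0, g9=0, g10=1, g11=0, giving Y1=0, Y2=0. Observed Y1=0, Y2=1.
Test 1: faults giving observed Y1=0, Y2=1 are {g6 stuck-at-1, g6 inverted output, g11 stuck-at-1, g11 inverted output}.
Test 2 (x1=0, x2=0, x3=1, x4=0, x5=1): fault-free g0=0, g1=1, g2=0, g3=0, g4=1, g5=1, g6=0, g7=0, g8=0, g9=0, g10=0, g11=0 → Y1=0, Y2=0; observed Y1=0, Y2=0. Eliminates g11 stuck-at-1, g11 inverted output.
Test 3 (x1=1, x2=1, x3=0, x4=1, x5=1): fault-free g0=1, g1=1, g2=0, g3=0, g4=1, g5=1, g6=1, g7=0, g8=0, g9=0, g10=1, g11=1 → Y1=0, Y2=1; observed Y1=0, Y2=0. Eliminates g6 stuck-at-1.
Only g6 inverted output is consistent with every test.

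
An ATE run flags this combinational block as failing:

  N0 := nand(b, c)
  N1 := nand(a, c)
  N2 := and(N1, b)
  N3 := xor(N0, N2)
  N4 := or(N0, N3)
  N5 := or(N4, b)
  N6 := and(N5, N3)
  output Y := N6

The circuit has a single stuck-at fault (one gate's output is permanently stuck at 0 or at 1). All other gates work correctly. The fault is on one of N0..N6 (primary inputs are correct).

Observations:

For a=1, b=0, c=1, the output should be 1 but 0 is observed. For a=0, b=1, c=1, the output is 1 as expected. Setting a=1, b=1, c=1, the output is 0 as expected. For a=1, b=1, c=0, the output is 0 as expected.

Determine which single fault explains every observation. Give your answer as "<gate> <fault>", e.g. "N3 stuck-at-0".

Fault-free values for test 1 (a=1, b=0, c=1): N0=1, N1=0, N2=0, N3=1, N4=1, N5=1, N6=1, giving Y=1. Observed 0.
Test 1: faults giving observed 0 are {N0 stuck-at-0, N2 stuck-at-1, N3 stuck-at-0, N4 stuck-at-0, N5 stuck-at-0, N6 stuck-at-0}.
Test 2 (a=0, b=1, c=1): fault-free N0=0, N1=1, N2=1, N3=1, N4=1, N5=1, N6=1 → 1; observed 1. Eliminates N3 stuck-at-0, N5 stuck-at-0, N6 stuck-at-0.
Test 3 (a=1, b=1, c=1): fault-free N0=0, N1=0, N2=0, N3=0, N4=0, N5=1, N6=0 → 0; observed 0. Eliminates N2 stuck-at-1.
Test 4 (a=1, b=1, c=0): fault-free N0=1, N1=1, N2=1, N3=0, N4=1, N5=1, N6=0 → 0; observed 0. Eliminates N0 stuck-at-0.
Only N4 stuck-at-0 is consistent with every test.

N4 stuck-at-0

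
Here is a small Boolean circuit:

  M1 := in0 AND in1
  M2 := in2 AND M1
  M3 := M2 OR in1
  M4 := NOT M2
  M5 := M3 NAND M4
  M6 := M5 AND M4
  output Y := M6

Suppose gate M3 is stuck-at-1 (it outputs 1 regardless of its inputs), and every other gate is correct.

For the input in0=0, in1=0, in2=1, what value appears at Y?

0

Propagate with M3 forced: M1=0, M2=0, M3=1 [stuck-at-1], M4=1, M5=0, M6=0.
So Y = 0. (Without the fault it would be 1.)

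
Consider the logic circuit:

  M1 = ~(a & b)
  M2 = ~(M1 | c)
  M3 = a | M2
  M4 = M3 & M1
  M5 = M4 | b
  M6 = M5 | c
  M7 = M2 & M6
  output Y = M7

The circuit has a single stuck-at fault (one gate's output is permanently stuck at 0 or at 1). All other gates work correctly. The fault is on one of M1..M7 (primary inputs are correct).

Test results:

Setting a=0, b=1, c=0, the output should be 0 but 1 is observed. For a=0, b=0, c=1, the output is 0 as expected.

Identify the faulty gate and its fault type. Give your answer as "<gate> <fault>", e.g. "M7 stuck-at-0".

M1 stuck-at-0

Fault-free values for test 1 (a=0, b=1, c=0): M1=1, M2=0, M3=0, M4=0, M5=1, M6=1, M7=0, giving Y=0. Observed 1.
Test 1: faults giving observed 1 are {M1 stuck-at-0, M2 stuck-at-1, M7 stuck-at-1}.
Test 2 (a=0, b=0, c=1): fault-free M1=1, M2=0, M3=0, M4=0, M5=0, M6=1, M7=0 → 0; observed 0. Eliminates M2 stuck-at-1, M7 stuck-at-1.
Only M1 stuck-at-0 is consistent with every test.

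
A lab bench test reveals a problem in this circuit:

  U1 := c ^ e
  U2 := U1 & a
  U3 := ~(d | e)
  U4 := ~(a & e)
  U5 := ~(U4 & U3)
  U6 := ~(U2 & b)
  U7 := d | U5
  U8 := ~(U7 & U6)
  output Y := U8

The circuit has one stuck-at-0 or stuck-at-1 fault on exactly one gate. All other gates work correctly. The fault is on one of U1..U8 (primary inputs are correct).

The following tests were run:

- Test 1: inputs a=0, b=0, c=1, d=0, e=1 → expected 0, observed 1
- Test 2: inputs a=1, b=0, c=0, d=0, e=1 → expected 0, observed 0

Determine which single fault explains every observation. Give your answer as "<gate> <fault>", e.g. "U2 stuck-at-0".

Fault-free values for test 1 (a=0, b=0, c=1, d=0, e=1): U1=0, U2=0, U3=0, U4=1, U5=1, U6=1, U7=1, U8=0, giving Y=0. Observed 1.
Test 1: faults giving observed 1 are {U3 stuck-at-1, U5 stuck-at-0, U6 stuck-at-0, U7 stuck-at-0, U8 stuck-at-1}.
Test 2 (a=1, b=0, c=0, d=0, e=1): fault-free U1=1, U2=1, U3=0, U4=0, U5=1, U6=1, U7=1, U8=0 → 0; observed 0. Eliminates U5 stuck-at-0, U6 stuck-at-0, U7 stuck-at-0, U8 stuck-at-1.
Only U3 stuck-at-1 is consistent with every test.

U3 stuck-at-1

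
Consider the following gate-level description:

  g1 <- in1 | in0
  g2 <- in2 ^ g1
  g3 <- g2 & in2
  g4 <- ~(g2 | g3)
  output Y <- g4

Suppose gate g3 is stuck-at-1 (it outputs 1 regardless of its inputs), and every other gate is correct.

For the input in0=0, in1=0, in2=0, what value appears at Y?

0

Propagate with g3 forced: g1=0, g2=0, g3=1 [stuck-at-1], g4=0.
So Y = 0. (Without the fault it would be 1.)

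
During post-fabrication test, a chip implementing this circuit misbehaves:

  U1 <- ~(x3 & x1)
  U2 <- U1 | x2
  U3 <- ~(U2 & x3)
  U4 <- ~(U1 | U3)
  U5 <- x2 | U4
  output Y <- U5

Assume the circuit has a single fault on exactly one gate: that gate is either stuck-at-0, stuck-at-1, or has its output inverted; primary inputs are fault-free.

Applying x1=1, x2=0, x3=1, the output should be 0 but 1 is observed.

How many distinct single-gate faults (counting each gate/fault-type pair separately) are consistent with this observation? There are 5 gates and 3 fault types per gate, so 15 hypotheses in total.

Fault-free: U1=0, U2=0, U3=1, U4=0, U5=0 → 0. Observed 1.
  U1: none of the 3 fault types match ✗
  U2: stuck-at-1, inverted output ✓; others ✗
  U3: stuck-at-0, inverted output ✓; others ✗
  U4: stuck-at-1, inverted output ✓; others ✗
  U5: stuck-at-1, inverted output ✓; others ✗
Consistent faults: {U2 stuck-at-1, U2 inverted output, U3 stuck-at-0, U3 inverted output, U4 stuck-at-1, U4 inverted output, U5 stuck-at-1, U5 inverted output} — 8 in all.

8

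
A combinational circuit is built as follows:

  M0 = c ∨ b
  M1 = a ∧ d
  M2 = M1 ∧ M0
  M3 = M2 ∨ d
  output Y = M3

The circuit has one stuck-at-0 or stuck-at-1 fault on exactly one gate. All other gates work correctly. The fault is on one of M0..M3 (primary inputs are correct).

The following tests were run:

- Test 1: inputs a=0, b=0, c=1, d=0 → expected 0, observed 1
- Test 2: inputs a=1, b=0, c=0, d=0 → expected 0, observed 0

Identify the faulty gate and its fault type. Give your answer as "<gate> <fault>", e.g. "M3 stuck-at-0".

Fault-free values for test 1 (a=0, b=0, c=1, d=0): M0=1, M1=0, M2=0, M3=0, giving Y=0. Observed 1.
Test 1: faults giving observed 1 are {M1 stuck-at-1, M2 stuck-at-1, M3 stuck-at-1}.
Test 2 (a=1, b=0, c=0, d=0): fault-free M0=0, M1=0, M2=0, M3=0 → 0; observed 0. Eliminates M2 stuck-at-1, M3 stuck-at-1.
Only M1 stuck-at-1 is consistent with every test.

M1 stuck-at-1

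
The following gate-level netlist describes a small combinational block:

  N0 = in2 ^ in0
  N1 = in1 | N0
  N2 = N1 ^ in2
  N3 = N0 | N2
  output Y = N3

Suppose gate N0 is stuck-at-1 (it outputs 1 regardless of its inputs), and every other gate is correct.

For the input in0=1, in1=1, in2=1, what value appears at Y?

1

Propagate with N0 forced: N0=1 [stuck-at-1], N1=1, N2=0, N3=1.
So Y = 1. (Without the fault it would be 0.)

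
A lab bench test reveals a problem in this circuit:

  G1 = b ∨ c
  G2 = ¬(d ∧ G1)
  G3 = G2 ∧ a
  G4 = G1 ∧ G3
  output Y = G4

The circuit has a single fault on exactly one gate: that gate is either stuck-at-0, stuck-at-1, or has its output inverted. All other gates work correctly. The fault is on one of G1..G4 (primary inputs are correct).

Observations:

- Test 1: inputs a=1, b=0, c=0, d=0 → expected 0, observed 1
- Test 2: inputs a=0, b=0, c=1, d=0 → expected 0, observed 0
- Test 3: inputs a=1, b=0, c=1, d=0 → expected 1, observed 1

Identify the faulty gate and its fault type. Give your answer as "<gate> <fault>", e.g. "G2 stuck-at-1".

Fault-free values for test 1 (a=1, b=0, c=0, d=0): G1=0, G2=1, G3=1, G4=0, giving Y=0. Observed 1.
Test 1: faults giving observed 1 are {G1 stuck-at-1, G1 inverted output, G4 stuck-at-1, G4 inverted output}.
Test 2 (a=0, b=0, c=1, d=0): fault-free G1=1, G2=1, G3=0, G4=0 → 0; observed 0. Eliminates G4 stuck-at-1, G4 inverted output.
Test 3 (a=1, b=0, c=1, d=0): fault-free G1=1, G2=1, G3=1, G4=1 → 1; observed 1. Eliminates G1 inverted output.
Only G1 stuck-at-1 is consistent with every test.

G1 stuck-at-1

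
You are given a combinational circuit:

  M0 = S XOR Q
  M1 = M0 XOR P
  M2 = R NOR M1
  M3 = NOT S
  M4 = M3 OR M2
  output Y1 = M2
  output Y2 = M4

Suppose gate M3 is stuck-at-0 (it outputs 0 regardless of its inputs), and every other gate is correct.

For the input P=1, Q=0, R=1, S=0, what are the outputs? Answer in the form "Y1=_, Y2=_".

Y1=0, Y2=0

Propagate with M3 forced: M0=0, M1=1, M2=0, M3=0 [stuck-at-0], M4=0.
So the outputs are Y1=0, Y2=0. (Without the fault they would be Y1=0, Y2=1.)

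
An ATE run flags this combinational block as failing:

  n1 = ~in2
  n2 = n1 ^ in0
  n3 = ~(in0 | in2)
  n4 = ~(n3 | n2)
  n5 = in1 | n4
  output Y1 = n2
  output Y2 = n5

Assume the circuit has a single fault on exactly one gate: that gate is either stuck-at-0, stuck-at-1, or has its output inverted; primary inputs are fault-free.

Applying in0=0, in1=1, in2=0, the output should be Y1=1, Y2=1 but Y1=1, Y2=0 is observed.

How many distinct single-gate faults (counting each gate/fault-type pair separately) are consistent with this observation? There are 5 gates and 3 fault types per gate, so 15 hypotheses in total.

2

Fault-free: n1=1, n2=1, n3=1, n4=0, n5=1 → Y1=1, Y2=1. Observed Y1=1, Y2=0.
  n1: none of the 3 fault types match ✗
  n2: none of the 3 fault types match ✗
  n3: none of the 3 fault types match ✗
  n4: none of the 3 fault types match ✗
  n5: stuck-at-0, inverted output ✓; others ✗
Consistent faults: {n5 stuck-at-0, n5 inverted output} — 2 in all.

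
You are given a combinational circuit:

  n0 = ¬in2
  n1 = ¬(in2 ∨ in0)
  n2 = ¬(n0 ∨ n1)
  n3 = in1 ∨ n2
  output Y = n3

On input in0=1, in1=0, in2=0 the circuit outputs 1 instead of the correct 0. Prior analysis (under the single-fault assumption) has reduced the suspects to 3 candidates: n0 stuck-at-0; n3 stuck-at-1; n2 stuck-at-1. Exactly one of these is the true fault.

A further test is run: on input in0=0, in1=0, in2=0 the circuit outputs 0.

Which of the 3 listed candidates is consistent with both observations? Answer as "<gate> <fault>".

n0 stuck-at-0

Evaluate each candidate on input in0=0, in1=0, in2=0:
  n0 stuck-at-0: n0=0 [stuck-at-0], n1=1, n2=0, n3=0 → 0 — matches
  n3 stuck-at-1: n0=1, n1=1, n2=0, n3=1 [stuck-at-1] → 1 — eliminated
  n2 stuck-at-1: n0=1, n1=1, n2=1 [stuck-at-1], n3=1 → 1 — eliminated
Only n0 stuck-at-0 reproduces the observed 0.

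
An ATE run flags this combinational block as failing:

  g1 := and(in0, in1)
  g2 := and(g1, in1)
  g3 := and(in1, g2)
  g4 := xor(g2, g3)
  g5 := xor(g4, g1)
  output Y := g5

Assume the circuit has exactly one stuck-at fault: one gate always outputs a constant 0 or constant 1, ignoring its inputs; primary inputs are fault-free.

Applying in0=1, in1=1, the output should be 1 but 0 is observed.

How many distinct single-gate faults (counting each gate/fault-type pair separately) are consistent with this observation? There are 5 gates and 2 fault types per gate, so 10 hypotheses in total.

4

Fault-free: g1=1, g2=1, g3=1, g4=0, g5=1 → 1. Observed 0.
  g1 stuck-at-0: output 0 ✓
  g1 stuck-at-1: output 1 ✗
  g2 stuck-at-0: output 1 ✗
  g2 stuck-at-1: output 1 ✗
  g3 stuck-at-0: output 0 ✓
  g3 stuck-at-1: output 1 ✗
  g4 stuck-at-0: output 1 ✗
  g4 stuck-at-1: output 0 ✓
  g5 stuck-at-0: output 0 ✓
  g5 stuck-at-1: output 1 ✗
Consistent faults: {g1 stuck-at-0, g3 stuck-at-0, g4 stuck-at-1, g5 stuck-at-0} — 4 in all.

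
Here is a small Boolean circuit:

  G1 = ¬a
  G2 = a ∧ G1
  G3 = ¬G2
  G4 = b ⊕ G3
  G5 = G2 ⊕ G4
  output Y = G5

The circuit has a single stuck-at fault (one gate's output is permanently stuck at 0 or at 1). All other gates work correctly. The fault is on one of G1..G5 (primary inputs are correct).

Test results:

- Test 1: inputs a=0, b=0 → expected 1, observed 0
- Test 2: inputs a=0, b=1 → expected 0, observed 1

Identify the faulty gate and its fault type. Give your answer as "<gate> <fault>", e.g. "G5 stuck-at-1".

Fault-free values for test 1 (a=0, b=0): G1=1, G2=0, G3=1, G4=1, G5=1, giving Y=1. Observed 0.
Test 1: faults giving observed 0 are {G3 stuck-at-0, G4 stuck-at-0, G5 stuck-at-0}.
Test 2 (a=0, b=1): fault-free G1=1, G2=0, G3=1, G4=0, G5=0 → 0; observed 1. Eliminates G4 stuck-at-0, G5 stuck-at-0.
Only G3 stuck-at-0 is consistent with every test.

G3 stuck-at-0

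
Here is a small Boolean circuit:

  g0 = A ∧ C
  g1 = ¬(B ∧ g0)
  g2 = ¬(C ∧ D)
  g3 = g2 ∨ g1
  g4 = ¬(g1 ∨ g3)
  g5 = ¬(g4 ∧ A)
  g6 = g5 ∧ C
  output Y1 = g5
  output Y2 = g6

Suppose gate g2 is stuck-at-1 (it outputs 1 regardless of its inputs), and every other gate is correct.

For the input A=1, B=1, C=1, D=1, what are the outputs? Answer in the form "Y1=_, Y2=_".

Propagate with g2 forced: g0=1, g1=0, g2=1 [stuck-at-1], g3=1, g4=0, g5=1, g6=1.
So the outputs are Y1=1, Y2=1. (Without the fault they would be Y1=0, Y2=0.)

Y1=1, Y2=1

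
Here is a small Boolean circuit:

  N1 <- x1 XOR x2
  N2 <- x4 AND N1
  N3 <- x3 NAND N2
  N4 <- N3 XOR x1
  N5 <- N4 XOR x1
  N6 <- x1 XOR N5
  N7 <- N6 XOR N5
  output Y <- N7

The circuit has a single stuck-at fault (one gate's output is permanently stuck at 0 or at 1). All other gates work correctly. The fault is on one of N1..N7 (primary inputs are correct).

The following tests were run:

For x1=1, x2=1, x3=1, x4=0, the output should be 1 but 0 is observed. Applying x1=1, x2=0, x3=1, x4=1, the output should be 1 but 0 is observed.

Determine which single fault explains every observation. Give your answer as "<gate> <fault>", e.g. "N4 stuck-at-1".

N7 stuck-at-0

Fault-free values for test 1 (x1=1, x2=1, x3=1, x4=0): N1=0, N2=0, N3=1, N4=0, N5=1, N6=0, N7=1, giving Y=1. Observed 0.
Test 1: faults giving observed 0 are {N6 stuck-at-1, N7 stuck-at-0}.
Test 2 (x1=1, x2=0, x3=1, x4=1): fault-free N1=1, N2=1, N3=0, N4=1, N5=0, N6=1, N7=1 → 1; observed 0. Eliminates N6 stuck-at-1.
Only N7 stuck-at-0 is consistent with every test.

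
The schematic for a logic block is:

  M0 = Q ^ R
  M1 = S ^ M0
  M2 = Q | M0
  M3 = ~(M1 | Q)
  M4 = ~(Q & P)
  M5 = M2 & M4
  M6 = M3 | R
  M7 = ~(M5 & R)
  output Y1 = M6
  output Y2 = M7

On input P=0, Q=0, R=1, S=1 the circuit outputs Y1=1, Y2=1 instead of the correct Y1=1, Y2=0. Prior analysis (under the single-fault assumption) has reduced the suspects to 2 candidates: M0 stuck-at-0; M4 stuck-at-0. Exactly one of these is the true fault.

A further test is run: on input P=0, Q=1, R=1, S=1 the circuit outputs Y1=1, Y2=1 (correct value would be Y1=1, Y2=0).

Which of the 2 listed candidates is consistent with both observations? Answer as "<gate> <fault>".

Evaluate each candidate on input P=0, Q=1, R=1, S=1:
  M0 stuck-at-0: M0=0 [stuck-at-0], M1=1, M2=1, M3=0, M4=1, M5=1, M6=1, M7=0 → Y1=1, Y2=0 — eliminated
  M4 stuck-at-0: M0=0, M1=1, M2=1, M3=0, M4=0 [stuck-at-0], M5=0, M6=1, M7=1 → Y1=1, Y2=1 — matches
Only M4 stuck-at-0 reproduces the observed Y1=1, Y2=1.

M4 stuck-at-0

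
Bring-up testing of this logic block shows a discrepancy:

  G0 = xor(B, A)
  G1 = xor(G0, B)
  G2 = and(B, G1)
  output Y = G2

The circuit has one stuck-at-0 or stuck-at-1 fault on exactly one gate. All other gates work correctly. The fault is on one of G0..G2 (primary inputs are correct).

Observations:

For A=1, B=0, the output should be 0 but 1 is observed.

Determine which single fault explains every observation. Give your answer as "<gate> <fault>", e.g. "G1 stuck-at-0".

Fault-free values for test 1 (A=1, B=0): G0=1, G1=1, G2=0, giving Y=0. Observed 1.
Test 1: faults giving observed 1 are {G2 stuck-at-1}.
Only G2 stuck-at-1 is consistent with every test.

G2 stuck-at-1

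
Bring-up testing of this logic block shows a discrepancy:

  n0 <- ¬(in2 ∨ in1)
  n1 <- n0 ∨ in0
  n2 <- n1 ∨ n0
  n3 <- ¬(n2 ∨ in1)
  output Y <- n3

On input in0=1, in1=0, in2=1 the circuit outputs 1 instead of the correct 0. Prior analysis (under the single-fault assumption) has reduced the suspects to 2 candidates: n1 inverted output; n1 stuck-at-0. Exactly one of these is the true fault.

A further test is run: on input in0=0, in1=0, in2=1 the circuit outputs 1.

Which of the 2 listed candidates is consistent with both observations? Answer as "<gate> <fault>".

Evaluate each candidate on input in0=0, in1=0, in2=1:
  n1 inverted output: n0=0, n1=1 [inverted output], n2=1, n3=0 → 0 — eliminated
  n1 stuck-at-0: n0=0, n1=0 [stuck-at-0], n2=0, n3=1 → 1 — matches
Only n1 stuck-at-0 reproduces the observed 1.

n1 stuck-at-0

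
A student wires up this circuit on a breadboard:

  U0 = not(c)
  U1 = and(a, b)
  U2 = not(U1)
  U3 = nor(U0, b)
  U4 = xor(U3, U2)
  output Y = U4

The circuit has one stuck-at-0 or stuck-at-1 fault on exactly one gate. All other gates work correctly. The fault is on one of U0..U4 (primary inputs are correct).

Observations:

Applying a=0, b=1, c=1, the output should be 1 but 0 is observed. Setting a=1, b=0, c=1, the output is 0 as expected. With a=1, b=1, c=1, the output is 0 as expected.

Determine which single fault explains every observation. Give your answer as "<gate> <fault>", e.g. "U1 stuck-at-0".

Fault-free values for test 1 (a=0, b=1, c=1): U0=0, U1=0, U2=1, U3=0, U4=1, giving Y=1. Observed 0.
Test 1: faults giving observed 0 are {U1 stuck-at-1, U2 stuck-at-0, U3 stuck-at-1, U4 stuck-at-0}.
Test 2 (a=1, b=0, c=1): fault-free U0=0, U1=0, U2=1, U3=1, U4=0 → 0; observed 0. Eliminates U1 stuck-at-1, U2 stuck-at-0.
Test 3 (a=1, b=1, c=1): fault-free U0=0, U1=1, U2=0, U3=0, U4=0 → 0; observed 0. Eliminates U3 stuck-at-1.
Only U4 stuck-at-0 is consistent with every test.

U4 stuck-at-0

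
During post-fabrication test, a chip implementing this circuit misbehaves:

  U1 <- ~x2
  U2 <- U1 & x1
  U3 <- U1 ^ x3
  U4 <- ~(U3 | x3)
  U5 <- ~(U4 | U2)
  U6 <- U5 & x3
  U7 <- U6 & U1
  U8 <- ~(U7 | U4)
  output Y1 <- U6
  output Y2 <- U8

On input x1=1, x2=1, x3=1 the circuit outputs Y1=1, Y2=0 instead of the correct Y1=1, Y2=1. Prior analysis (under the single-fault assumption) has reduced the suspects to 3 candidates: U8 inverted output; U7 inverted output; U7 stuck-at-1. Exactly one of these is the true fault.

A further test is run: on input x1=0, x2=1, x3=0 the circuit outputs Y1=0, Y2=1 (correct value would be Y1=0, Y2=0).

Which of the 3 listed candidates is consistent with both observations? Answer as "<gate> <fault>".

Evaluate each candidate on input x1=0, x2=1, x3=0:
  U8 inverted output: U1=0, U2=0, U3=0, U4=1, U5=0, U6=0, U7=0, U8=1 [inverted output] → Y1=0, Y2=1 — matches
  U7 inverted output: U1=0, U2=0, U3=0, U4=1, U5=0, U6=0, U7=1 [inverted output], U8=0 → Y1=0, Y2=0 — eliminated
  U7 stuck-at-1: U1=0, U2=0, U3=0, U4=1, U5=0, U6=0, U7=1 [stuck-at-1], U8=0 → Y1=0, Y2=0 — eliminated
Only U8 inverted output reproduces the observed Y1=0, Y2=1.

U8 inverted output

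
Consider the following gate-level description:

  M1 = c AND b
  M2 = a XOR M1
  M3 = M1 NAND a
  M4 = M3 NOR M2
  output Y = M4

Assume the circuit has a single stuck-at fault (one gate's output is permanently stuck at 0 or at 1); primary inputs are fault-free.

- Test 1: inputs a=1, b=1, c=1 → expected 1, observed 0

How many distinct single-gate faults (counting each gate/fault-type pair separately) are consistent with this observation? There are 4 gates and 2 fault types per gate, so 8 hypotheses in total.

4

Fault-free: M1=1, M2=0, M3=0, M4=1 → 1. Observed 0.
  M1 stuck-at-0: output 0 ✓
  M1 stuck-at-1: output 1 ✗
  M2 stuck-at-0: output 1 ✗
  M2 stuck-at-1: output 0 ✓
  M3 stuck-at-0: output 1 ✗
  M3 stuck-at-1: output 0 ✓
  M4 stuck-at-0: output 0 ✓
  M4 stuck-at-1: output 1 ✗
Consistent faults: {M1 stuck-at-0, M2 stuck-at-1, M3 stuck-at-1, M4 stuck-at-0} — 4 in all.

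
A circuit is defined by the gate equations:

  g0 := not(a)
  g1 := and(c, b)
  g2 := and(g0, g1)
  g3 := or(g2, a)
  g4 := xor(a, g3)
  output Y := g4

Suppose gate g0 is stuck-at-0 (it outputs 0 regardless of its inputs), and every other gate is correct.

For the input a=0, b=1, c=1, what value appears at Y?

0

Propagate with g0 forced: g0=0 [stuck-at-0], g1=1, g2=0, g3=0, g4=0.
So Y = 0. (Without the fault it would be 1.)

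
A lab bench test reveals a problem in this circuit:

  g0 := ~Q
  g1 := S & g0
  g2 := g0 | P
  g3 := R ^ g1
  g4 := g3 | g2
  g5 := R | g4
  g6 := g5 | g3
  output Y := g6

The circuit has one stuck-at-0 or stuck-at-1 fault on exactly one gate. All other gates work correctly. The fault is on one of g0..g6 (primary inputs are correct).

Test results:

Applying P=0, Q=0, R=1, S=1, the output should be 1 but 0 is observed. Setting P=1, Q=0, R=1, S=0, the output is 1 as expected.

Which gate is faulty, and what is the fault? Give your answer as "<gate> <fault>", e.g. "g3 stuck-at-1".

Fault-free values for test 1 (P=0, Q=0, R=1, S=1): g0=1, g1=1, g2=1, g3=0, g4=1, g5=1, g6=1, giving Y=1. Observed 0.
Test 1: faults giving observed 0 are {g5 stuck-at-0, g6 stuck-at-0}.
Test 2 (P=1, Q=0, R=1, S=0): fault-free g0=1, g1=0, g2=1, g3=1, g4=1, g5=1, g6=1 → 1; observed 1. Eliminates g6 stuck-at-0.
Only g5 stuck-at-0 is consistent with every test.

g5 stuck-at-0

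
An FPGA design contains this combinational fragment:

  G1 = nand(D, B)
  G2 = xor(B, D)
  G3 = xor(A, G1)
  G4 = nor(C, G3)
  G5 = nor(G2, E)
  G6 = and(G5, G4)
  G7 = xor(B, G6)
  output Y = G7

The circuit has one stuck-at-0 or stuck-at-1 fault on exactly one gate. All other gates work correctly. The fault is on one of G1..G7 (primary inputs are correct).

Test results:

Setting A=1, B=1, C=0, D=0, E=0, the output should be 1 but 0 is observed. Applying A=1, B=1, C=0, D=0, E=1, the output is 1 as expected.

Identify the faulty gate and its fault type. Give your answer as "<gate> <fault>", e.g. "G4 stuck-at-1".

G2 stuck-at-0

Fault-free values for test 1 (A=1, B=1, C=0, D=0, E=0): G1=1, G2=1, G3=0, G4=1, G5=0, G6=0, G7=1, giving Y=1. Observed 0.
Test 1: faults giving observed 0 are {G2 stuck-at-0, G5 stuck-at-1, G6 stuck-at-1, G7 stuck-at-0}.
Test 2 (A=1, B=1, C=0, D=0, E=1): fault-free G1=1, G2=1, G3=0, G4=1, G5=0, G6=0, G7=1 → 1; observed 1. Eliminates G5 stuck-at-1, G6 stuck-at-1, G7 stuck-at-0.
Only G2 stuck-at-0 is consistent with every test.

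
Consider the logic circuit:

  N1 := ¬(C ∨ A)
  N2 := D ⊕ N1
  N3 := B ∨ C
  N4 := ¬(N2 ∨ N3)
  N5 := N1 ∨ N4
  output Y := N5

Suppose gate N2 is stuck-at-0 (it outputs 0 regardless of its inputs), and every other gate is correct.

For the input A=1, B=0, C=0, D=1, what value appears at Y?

1

Propagate with N2 forced: N1=0, N2=0 [stuck-at-0], N3=0, N4=1, N5=1.
So Y = 1. (Without the fault it would be 0.)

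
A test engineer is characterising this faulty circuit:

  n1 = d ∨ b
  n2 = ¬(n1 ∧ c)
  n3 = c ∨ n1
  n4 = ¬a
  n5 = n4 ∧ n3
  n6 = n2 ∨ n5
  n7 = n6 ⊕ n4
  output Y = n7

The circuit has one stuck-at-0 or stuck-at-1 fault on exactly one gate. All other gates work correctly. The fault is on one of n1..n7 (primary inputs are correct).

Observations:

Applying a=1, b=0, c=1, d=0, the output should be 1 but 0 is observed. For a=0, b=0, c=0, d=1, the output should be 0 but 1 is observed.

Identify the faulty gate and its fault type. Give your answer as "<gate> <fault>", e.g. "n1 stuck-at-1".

Fault-free values for test 1 (a=1, b=0, c=1, d=0): n1=0, n2=1, n3=1, n4=0, n5=0, n6=1, n7=1, giving Y=1. Observed 0.
Test 1: faults giving observed 0 are {n1 stuck-at-1, n2 stuck-at-0, n4 stuck-at-1, n6 stuck-at-0, n7 stuck-at-0}.
Test 2 (a=0, b=0, c=0, d=1): fault-free n1=1, n2=1, n3=1, n4=1, n5=1, n6=1, n7=0 → 0; observed 1. Eliminates n1 stuck-at-1, n2 stuck-at-0, n4 stuck-at-1, n7 stuck-at-0.
Only n6 stuck-at-0 is consistent with every test.

n6 stuck-at-0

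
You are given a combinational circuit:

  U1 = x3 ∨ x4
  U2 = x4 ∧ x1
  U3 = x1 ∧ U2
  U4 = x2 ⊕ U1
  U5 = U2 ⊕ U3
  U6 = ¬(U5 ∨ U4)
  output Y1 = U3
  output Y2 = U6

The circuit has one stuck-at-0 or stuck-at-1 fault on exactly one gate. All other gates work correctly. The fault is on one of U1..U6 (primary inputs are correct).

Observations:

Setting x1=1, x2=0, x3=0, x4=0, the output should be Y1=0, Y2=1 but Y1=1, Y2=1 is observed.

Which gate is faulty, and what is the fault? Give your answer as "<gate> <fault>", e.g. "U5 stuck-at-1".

Fault-free values for test 1 (x1=1, x2=0, x3=0, x4=0): U1=0, U2=0, U3=0, U4=0, U5=0, U6=1, giving Y1=0, Y2=1. Observed Y1=1, Y2=1.
Test 1: faults giving observed Y1=1, Y2=1 are {U2 stuck-at-1}.
Only U2 stuck-at-1 is consistent with every test.

U2 stuck-at-1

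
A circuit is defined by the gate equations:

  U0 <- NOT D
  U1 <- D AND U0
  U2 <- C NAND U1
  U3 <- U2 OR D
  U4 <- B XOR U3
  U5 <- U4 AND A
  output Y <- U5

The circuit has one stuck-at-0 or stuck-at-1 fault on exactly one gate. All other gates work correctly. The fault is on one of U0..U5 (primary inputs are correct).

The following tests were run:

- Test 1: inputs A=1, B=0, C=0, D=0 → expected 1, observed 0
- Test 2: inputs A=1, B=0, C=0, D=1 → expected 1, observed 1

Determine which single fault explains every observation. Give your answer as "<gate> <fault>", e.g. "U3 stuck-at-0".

Fault-free values for test 1 (A=1, B=0, C=0, D=0): U0=1, U1=0, U2=1, U3=1, U4=1, U5=1, giving Y=1. Observed 0.
Test 1: faults giving observed 0 are {U2 stuck-at-0, U3 stuck-at-0, U4 stuck-at-0, U5 stuck-at-0}.
Test 2 (A=1, B=0, C=0, D=1): fault-free U0=0, U1=0, U2=1, U3=1, U4=1, U5=1 → 1; observed 1. Eliminates U3 stuck-at-0, U4 stuck-at-0, U5 stuck-at-0.
Only U2 stuck-at-0 is consistent with every test.

U2 stuck-at-0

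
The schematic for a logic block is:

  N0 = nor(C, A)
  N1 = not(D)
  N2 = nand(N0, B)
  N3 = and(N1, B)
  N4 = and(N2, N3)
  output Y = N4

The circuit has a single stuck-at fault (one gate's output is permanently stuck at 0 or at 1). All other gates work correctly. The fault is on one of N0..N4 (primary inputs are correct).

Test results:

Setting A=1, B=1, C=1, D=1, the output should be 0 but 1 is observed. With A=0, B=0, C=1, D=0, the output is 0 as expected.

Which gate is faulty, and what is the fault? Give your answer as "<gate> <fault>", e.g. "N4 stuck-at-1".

N1 stuck-at-1

Fault-free values for test 1 (A=1, B=1, C=1, D=1): N0=0, N1=0, N2=1, N3=0, N4=0, giving Y=0. Observed 1.
Test 1: faults giving observed 1 are {N1 stuck-at-1, N3 stuck-at-1, N4 stuck-at-1}.
Test 2 (A=0, B=0, C=1, D=0): fault-free N0=0, N1=1, N2=1, N3=0, N4=0 → 0; observed 0. Eliminates N3 stuck-at-1, N4 stuck-at-1.
Only N1 stuck-at-1 is consistent with every test.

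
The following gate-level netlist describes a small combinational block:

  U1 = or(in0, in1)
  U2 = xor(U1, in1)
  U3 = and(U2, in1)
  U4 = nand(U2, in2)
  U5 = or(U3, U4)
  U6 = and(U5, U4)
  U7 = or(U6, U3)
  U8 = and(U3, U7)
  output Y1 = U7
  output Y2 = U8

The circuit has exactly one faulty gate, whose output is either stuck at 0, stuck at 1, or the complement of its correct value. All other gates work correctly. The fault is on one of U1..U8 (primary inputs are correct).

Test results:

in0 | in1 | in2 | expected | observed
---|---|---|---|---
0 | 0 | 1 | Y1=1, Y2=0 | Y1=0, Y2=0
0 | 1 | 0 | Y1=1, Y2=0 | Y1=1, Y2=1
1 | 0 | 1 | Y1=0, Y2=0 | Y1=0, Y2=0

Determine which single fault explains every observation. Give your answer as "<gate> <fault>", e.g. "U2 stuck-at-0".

U2 stuck-at-1

Fault-free values for test 1 (in0=0, in1=0, in2=1): U1=0, U2=0, U3=0, U4=1, U5=1, U6=1, U7=1, U8=0, giving Y1=1, Y2=0. Observed Y1=0, Y2=0.
Test 1: faults giving observed Y1=0, Y2=0 are {U1 stuck-at-1, U1 inverted output, U2 stuck-at-1, U2 inverted output, U4 stuck-at-0, U4 inverted output, U5 stuck-at-0, U5 inverted output, U6 stuck-at-0, U6 inverted output, U7 stuck-at-0, U7 inverted output}.
Test 2 (in0=0, in1=1, in2=0): fault-free U1=1, U2=0, U3=0, U4=1, U5=1, U6=1, U7=1, U8=0 → Y1=1, Y2=0; observed Y1=1, Y2=1. Eliminates U1 stuck-at-1, U4 stuck-at-0, U4 inverted output, U5 stuck-at-0, U5 inverted output, U6 stuck-at-0, U6 inverted output, U7 stuck-at-0, U7 inverted output.
Test 3 (in0=1, in1=0, in2=1): fault-free U1=1, U2=1, U3=0, U4=0, U5=0, U6=0, U7=0, U8=0 → Y1=0, Y2=0; observed Y1=0, Y2=0. Eliminates U1 inverted output, U2 inverted output.
Only U2 stuck-at-1 is consistent with every test.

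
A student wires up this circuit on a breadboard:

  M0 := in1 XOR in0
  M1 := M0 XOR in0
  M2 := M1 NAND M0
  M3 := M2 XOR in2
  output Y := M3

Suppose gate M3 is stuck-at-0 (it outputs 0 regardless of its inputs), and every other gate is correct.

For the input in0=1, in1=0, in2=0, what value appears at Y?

0

Propagate with M3 forced: M0=1, M1=0, M2=1, M3=0 [stuck-at-0].
So Y = 0. (Without the fault it would be 1.)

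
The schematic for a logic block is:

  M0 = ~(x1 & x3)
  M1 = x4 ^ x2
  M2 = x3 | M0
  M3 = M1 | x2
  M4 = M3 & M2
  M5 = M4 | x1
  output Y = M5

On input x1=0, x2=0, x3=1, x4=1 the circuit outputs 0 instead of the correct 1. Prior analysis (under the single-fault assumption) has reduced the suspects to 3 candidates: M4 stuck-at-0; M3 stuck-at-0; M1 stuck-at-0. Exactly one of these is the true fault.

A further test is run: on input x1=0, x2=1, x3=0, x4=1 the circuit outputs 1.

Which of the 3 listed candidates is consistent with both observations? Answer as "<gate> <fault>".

M1 stuck-at-0

Evaluate each candidate on input x1=0, x2=1, x3=0, x4=1:
  M4 stuck-at-0: M0=1, M1=0, M2=1, M3=1, M4=0 [stuck-at-0], M5=0 → 0 — eliminated
  M3 stuck-at-0: M0=1, M1=0, M2=1, M3=0 [stuck-at-0], M4=0, M5=0 → 0 — eliminated
  M1 stuck-at-0: M0=1, M1=0 [stuck-at-0], M2=1, M3=1, M4=1, M5=1 → 1 — matches
Only M1 stuck-at-0 reproduces the observed 1.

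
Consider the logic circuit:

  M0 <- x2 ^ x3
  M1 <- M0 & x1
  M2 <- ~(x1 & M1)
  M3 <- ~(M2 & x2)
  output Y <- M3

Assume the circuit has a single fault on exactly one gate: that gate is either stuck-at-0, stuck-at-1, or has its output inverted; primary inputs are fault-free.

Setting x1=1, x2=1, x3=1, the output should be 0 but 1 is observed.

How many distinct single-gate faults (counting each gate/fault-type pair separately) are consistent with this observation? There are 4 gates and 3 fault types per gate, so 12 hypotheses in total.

Fault-free: M0=0, M1=0, M2=1, M3=0 → 0. Observed 1.
  M0 stuck-at-0: output 0 ✗
  M0 stuck-at-1: output 1 ✓
  M0 inverted output: output 1 ✓
  M1 stuck-at-0: output 0 ✗
  M1 stuck-at-1: output 1 ✓
  M1 inverted output: output 1 ✓
  M2 stuck-at-0: output 1 ✓
  M2 stuck-at-1: output 0 ✗
  M2 inverted output: output 1 ✓
  M3 stuck-at-0: output 0 ✗
  M3 stuck-at-1: output 1 ✓
  M3 inverted output: output 1 ✓
Consistent faults: {M0 stuck-at-1, M0 inverted output, M1 stuck-at-1, M1 inverted output, M2 stuck-at-0, M2 inverted output, M3 stuck-at-1, M3 inverted output} — 8 in all.

8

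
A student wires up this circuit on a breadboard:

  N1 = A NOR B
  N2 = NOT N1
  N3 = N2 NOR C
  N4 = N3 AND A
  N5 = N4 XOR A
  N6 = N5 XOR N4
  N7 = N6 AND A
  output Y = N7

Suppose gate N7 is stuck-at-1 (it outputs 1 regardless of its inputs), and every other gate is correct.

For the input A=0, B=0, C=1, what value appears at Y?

1

Propagate with N7 forced: N1=1, N2=0, N3=0, N4=0, N5=0, N6=0, N7=1 [stuck-at-1].
So Y = 1. (Without the fault it would be 0.)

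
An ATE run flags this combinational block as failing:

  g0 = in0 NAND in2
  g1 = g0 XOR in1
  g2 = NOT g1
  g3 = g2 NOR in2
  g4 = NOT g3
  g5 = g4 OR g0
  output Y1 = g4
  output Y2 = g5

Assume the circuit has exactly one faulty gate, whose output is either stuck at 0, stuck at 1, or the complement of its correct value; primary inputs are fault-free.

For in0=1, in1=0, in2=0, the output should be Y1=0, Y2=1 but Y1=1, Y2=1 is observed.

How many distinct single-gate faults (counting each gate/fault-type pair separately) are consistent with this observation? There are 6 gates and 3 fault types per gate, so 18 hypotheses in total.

Fault-free: g0=1, g1=1, g2=0, g3=1, g4=0, g5=1 → Y1=0, Y2=1. Observed Y1=1, Y2=1.
  g0: stuck-at-0, inverted output ✓; others ✗
  g1: stuck-at-0, inverted output ✓; others ✗
  g2: stuck-at-1, inverted output ✓; others ✗
  g3: stuck-at-0, inverted output ✓; others ✗
  g4: stuck-at-1, inverted output ✓; others ✗
  g5: none of the 3 fault types match ✗
Consistent faults: {g0 stuck-at-0, g0 inverted output, g1 stuck-at-0, g1 inverted output, g2 stuck-at-1, g2 inverted output, g3 stuck-at-0, g3 inverted output, g4 stuck-at-1, g4 inverted output} — 10 in all.

10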